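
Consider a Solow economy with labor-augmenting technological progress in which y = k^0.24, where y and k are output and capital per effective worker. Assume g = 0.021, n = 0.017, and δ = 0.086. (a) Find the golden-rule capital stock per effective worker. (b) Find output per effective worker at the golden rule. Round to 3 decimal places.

The effective depreciation rate is n + g + δ = 0.017 + 0.021 + 0.086 = 0.124.
Golden rule sets MPK = n+g+δ: 0.24·k^(0.24−1) = 0.124, so k_gold = (0.24/0.124)^(1/0.76) ≈ 2.3843.
y_gold = 2.3843^0.24 ≈ 1.2319.

(a) k_gold ≈ 2.384; (b) y_gold ≈ 1.232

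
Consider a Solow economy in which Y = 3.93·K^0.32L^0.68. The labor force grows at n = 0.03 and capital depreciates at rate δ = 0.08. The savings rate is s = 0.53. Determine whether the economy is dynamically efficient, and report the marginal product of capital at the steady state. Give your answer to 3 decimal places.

dynamically inefficient; MPK ≈ 0.066

The effective depreciation rate is n + δ = 0.03 + 0.08 = 0.11.
Steady-state k*: s·A·k^0.32 = 0.11·k gives k* = (0.53·3.93/0.11)^(1/0.68) ≈ 75.5695.
MPK = 0.32·3.93·75.5695^(-0.68) ≈ 0.0664.
MPK < n+δ = 0.11, so the economy is dynamically inefficient (over-saving).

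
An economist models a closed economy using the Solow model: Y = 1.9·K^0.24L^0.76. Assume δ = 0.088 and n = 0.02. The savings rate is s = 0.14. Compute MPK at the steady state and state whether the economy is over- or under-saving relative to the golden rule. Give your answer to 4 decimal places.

n + δ = 0.02 + 0.088 = 0.108.
Steady-state k*: s·A·k^0.24 = 0.108·k gives k* = (0.14·1.9/0.108)^(1/0.76) ≈ 3.2740.
MPK = 0.24·1.9·3.2740^(-0.76) ≈ 0.1851.
MPK > n+δ = 0.108, so the economy is dynamically efficient (under-saving).

under-saving; MPK ≈ 0.1851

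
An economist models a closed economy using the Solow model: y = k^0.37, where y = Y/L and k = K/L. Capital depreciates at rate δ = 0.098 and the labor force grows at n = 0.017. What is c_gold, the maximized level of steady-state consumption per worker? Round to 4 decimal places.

c_gold ≈ 1.2514

Break-even investment rate: n + δ = 0.017 + 0.098 = 0.115.
Golden rule sets MPK = n+δ: 0.37·k^(0.37−1) = 0.115, so k_gold = (0.37/0.115)^(1/0.63) ≈ 6.3909.
y_gold = 6.3909^0.37 ≈ 1.9864.
c_gold = y_gold − (n+δ)·k_gold = 1.9864 − 0.115·6.3909 ≈ 1.2514.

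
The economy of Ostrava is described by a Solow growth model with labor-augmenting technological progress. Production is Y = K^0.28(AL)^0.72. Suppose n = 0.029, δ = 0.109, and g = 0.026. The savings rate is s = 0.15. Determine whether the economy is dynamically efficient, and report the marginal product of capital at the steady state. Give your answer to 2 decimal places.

Capital per effective worker breaks even when investment replaces (n + g + δ)·k; here n + g + δ = 0.164.
Steady-state k*: s·k^0.28 = 0.164·k gives k* = (0.15/0.164)^(1/0.72) ≈ 0.8834.
MPK = 0.28·0.8834^(-0.72) ≈ 0.3061.
MPK > n+g+δ = 0.164, so the economy is dynamically efficient (under-saving).

dynamically efficient; MPK ≈ 0.31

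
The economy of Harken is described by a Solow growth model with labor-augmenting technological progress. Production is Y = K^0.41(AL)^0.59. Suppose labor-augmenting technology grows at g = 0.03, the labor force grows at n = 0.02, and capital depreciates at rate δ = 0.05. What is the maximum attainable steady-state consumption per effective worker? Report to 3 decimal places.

c_gold ≈ 1.573

The effective depreciation rate is n + g + δ = 0.02 + 0.03 + 0.05 = 0.1.
Golden rule sets MPK = n+g+δ: 0.41·k^(0.41−1) = 0.1, so k_gold = (0.41/0.1)^(1/0.59) ≈ 10.9299.
y_gold = 10.9299^0.41 ≈ 2.6658.
c_gold = y_gold − (n+g+δ)·k_gold = 2.6658 − 0.1·10.9299 ≈ 1.5728.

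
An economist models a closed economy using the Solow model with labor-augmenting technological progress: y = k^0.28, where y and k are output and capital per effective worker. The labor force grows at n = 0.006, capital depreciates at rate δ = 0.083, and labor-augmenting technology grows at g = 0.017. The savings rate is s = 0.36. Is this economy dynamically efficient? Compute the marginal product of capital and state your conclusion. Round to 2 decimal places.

The effective depreciation rate is n + g + δ = 0.006 + 0.017 + 0.083 = 0.106.
Steady-state k*: s·k^0.28 = 0.106·k gives k* = (0.36/0.106)^(1/0.72) ≈ 5.4638.
MPK = 0.28·5.4638^(-0.72) ≈ 0.0824.
MPK < n+g+δ = 0.106, so the economy is dynamically inefficient (over-saving).

dynamically inefficient; MPK ≈ 0.08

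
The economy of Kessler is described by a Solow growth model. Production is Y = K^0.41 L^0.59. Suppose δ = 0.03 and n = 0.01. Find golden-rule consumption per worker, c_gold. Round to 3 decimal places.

Break-even investment rate: n + δ = 0.01 + 0.03 = 0.04.
At the golden rule the marginal product of capital equals n+δ: 0.41·k^(0.41−1) = 0.04. Solving, k_gold = (0.41/0.04)^(1/0.59) ≈ 51.6525.
y_gold = 51.6525^0.41 ≈ 5.0393.
c_gold = y_gold − (n+δ)·k_gold = 5.0393 − 0.04·51.6525 ≈ 2.9732.

c_gold ≈ 2.973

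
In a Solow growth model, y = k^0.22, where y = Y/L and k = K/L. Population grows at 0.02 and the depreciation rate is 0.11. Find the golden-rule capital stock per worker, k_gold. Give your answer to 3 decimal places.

k_gold ≈ 1.963

n + δ = 0.02 + 0.11 = 0.13.
Golden rule sets MPK = n+δ: 0.22·k^(0.22−1) = 0.13, so k_gold = (0.22/0.13)^(1/0.78) ≈ 1.9630.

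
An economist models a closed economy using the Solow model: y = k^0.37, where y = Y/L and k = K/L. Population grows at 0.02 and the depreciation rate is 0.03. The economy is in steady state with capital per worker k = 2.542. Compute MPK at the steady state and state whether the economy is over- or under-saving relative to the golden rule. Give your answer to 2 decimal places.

under-saving; MPK ≈ 0.21

n + δ = 0.02 + 0.03 = 0.05.
MPK = 0.37·k^(0.37−1) = 0.37·2.542^(-0.63) ≈ 0.2056.
MPK > 0.05, so the economy is dynamically efficient (under-saving).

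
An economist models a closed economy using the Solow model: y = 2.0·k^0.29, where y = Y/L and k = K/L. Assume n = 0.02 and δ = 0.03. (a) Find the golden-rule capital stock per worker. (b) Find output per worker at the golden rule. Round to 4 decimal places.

Break-even investment rate: n + δ = 0.02 + 0.03 = 0.05.
Golden rule sets MPK = n+δ: 0.29·2.0·k^(0.29−1) = 0.05, so k_gold = (0.29·2.0/0.05)^(1/0.71) ≈ 31.5672.
y_gold = 2.0·31.5672^0.29 ≈ 5.4426.

(a) k_gold ≈ 31.5672; (b) y_gold ≈ 5.4426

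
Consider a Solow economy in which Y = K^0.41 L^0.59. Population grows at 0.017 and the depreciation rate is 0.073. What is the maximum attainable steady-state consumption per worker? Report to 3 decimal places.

Capital per worker breaks even when investment replaces (n + δ)·k; here n + δ = 0.09.
Setting f'(k) = n+δ gives 0.41·k^(0.41−1) = 0.09, hence k_gold = (0.41/0.09)^(1/0.59) ≈ 13.0669.
y_gold = 13.0669^0.41 ≈ 2.8683.
c_gold = y_gold − (n+δ)·k_gold = 2.8683 − 0.09·13.0669 ≈ 1.6923.

c_gold ≈ 1.692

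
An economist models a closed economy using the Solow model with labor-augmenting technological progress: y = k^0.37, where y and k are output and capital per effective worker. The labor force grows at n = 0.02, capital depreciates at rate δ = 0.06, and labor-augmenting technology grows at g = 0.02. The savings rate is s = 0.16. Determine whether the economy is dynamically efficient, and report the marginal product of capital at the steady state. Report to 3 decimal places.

dynamically efficient; MPK ≈ 0.231

The effective depreciation rate is n + g + δ = 0.02 + 0.02 + 0.06 = 0.1.
Steady-state k*: s·k^0.37 = 0.1·k gives k* = (0.16/0.1)^(1/0.63) ≈ 2.1086.
MPK = 0.37·2.1086^(-0.63) ≈ 0.2313.
MPK > n+g+δ = 0.1, so the economy is dynamically efficient (under-saving).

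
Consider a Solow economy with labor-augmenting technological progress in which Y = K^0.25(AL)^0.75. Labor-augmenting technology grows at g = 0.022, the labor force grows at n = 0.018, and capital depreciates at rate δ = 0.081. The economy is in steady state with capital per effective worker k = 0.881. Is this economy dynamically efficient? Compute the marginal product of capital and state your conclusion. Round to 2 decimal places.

n + g + δ = 0.018 + 0.022 + 0.081 = 0.121.
MPK = 0.25·k^(0.25−1) = 0.25·0.881^(-0.75) ≈ 0.2749.
MPK > 0.121, so the economy is dynamically efficient (under-saving).

dynamically efficient; MPK ≈ 0.27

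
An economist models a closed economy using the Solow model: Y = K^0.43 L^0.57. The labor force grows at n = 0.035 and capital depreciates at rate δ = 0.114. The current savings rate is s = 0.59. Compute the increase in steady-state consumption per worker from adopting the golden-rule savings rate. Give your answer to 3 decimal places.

Δc ≈ 0.110

The effective depreciation rate is n + δ = 0.035 + 0.114 = 0.149.
Current steady state (s = 0.59): k* = (0.59/0.149)^(1/0.57) ≈ 11.1824, y* = 11.1824^0.43 ≈ 2.8240, c* = (1−0.59)·2.8240 ≈ 1.1579.
Setting f'(k) = n+δ gives 0.43·k^(0.43−1) = 0.149, hence k_gold = (0.43/0.149)^(1/0.57) ≈ 6.4197.
y_gold = 6.4197^0.43 ≈ 2.2245, c_gold = y_gold − 0.149·k_gold ≈ 1.2680.
Gain: Δc = 1.2680 − 1.1579 ≈ 0.1101.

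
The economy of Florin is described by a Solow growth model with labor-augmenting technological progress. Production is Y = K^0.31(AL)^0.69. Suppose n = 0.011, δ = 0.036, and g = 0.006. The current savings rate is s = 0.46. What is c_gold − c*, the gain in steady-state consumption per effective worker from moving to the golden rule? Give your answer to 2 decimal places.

Break-even investment rate: n + g + δ = 0.011 + 0.006 + 0.036 = 0.053.
Current steady state (s = 0.46): k* = (0.46/0.053)^(1/0.69) ≈ 22.9149, y* = 22.9149^0.31 ≈ 2.6402, c* = (1−0.46)·2.6402 ≈ 1.4257.
Maximizing c = f(k) − (n+g+δ)·k gives f'(k) = n+g+δ, i.e. 0.31·k^(0.31−1) = 0.053, so k_gold = (0.31/0.053)^(1/0.69) ≈ 12.9336.
y_gold = 12.9336^0.31 ≈ 2.2112, c_gold = y_gold − 0.053·k_gold ≈ 1.5257.
Gain: Δc = 1.5257 − 1.4257 ≈ 0.1000.

Δc ≈ 0.10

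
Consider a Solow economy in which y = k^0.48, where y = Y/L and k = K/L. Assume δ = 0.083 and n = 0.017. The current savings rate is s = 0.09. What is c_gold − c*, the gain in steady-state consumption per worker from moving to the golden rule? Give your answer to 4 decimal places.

Δc ≈ 1.3866

The effective depreciation rate is n + δ = 0.017 + 0.083 = 0.1.
Current steady state (s = 0.09): k* = (0.09/0.1)^(1/0.52) ≈ 0.8166, y* = 0.8166^0.48 ≈ 0.9073, c* = (1−0.09)·0.9073 ≈ 0.8257.
Setting f'(k) = n+δ gives 0.48·k^(0.48−1) = 0.1, hence k_gold = (0.48/0.1)^(1/0.52) ≈ 20.4211.
y_gold = 20.4211^0.48 ≈ 4.2544, c_gold = y_gold − 0.1·k_gold ≈ 2.2123.
Gain: Δc = 2.2123 − 0.8257 ≈ 1.3866.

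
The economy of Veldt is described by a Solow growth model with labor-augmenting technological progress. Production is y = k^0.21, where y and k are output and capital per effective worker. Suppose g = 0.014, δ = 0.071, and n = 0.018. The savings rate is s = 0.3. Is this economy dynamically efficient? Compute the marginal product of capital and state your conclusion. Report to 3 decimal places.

Capital per effective worker breaks even when investment replaces (n + g + δ)·k; here n + g + δ = 0.103.
Steady-state k*: s·k^0.21 = 0.103·k gives k* = (0.3/0.103)^(1/0.79) ≈ 3.8699.
MPK = 0.21·3.8699^(-0.79) ≈ 0.0721.
MPK < n+g+δ = 0.103, so the economy is dynamically inefficient (over-saving).

dynamically inefficient; MPK ≈ 0.072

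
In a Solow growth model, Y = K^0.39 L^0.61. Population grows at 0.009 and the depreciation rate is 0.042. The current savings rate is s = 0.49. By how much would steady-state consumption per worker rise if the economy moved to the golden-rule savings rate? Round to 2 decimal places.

Δc ≈ 0.07

n + δ = 0.009 + 0.042 = 0.051.
Current steady state (s = 0.49): k* = (0.49/0.051)^(1/0.61) ≈ 40.8190, y* = 40.8190^0.39 ≈ 4.2485, c* = (1−0.49)·4.2485 ≈ 2.1667.
At the golden rule the marginal product of capital equals n+δ: 0.39·k^(0.39−1) = 0.051. Solving, k_gold = (0.39/0.051)^(1/0.61) ≈ 28.0771.
y_gold = 28.0771^0.39 ≈ 3.6716, c_gold = y_gold − 0.051·k_gold ≈ 2.2397.
Gain: Δc = 2.2397 − 2.1667 ≈ 0.0729.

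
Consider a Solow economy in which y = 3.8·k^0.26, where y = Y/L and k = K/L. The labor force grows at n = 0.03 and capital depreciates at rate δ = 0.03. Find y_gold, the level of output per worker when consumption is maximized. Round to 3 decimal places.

Break-even investment rate: n + δ = 0.03 + 0.03 = 0.06.
Setting f'(k) = n+δ gives 0.26·3.8·k^(0.26−1) = 0.06, hence k_gold = (0.26·3.8/0.06)^(1/0.74) ≈ 44.0618.
Output: y_gold = 3.8·k_gold^0.26 = 3.8·44.0618^0.26 ≈ 10.1681.

y_gold ≈ 10.168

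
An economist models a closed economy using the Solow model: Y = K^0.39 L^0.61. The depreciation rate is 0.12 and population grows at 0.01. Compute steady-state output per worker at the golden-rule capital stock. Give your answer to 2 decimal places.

n + δ = 0.01 + 0.12 = 0.13.
Golden rule sets MPK = n+δ: 0.39·k^(0.39−1) = 0.13, so k_gold = (0.39/0.13)^(1/0.61) ≈ 6.0557.
Output: y_gold = k_gold^0.39 = 6.0557^0.39 ≈ 2.0186.

y_gold ≈ 2.02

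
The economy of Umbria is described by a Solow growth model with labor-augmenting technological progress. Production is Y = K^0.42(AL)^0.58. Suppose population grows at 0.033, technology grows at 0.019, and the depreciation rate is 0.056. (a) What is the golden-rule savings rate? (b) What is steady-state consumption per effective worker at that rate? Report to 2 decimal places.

Capital per effective worker breaks even when investment replaces (n + g + δ)·k; here n + g + δ = 0.108.
For Cobb-Douglas, s_gold equals capital's share: s_gold = 0.42.
Golden rule sets MPK = n+g+δ: 0.42·k^(0.42−1) = 0.108, so k_gold = (0.42/0.108)^(1/0.58) ≈ 10.3978.
y_gold = 10.3978^0.42 ≈ 2.6737; c_gold = (1−0.42)·y_gold ≈ 1.5508.

(a) s_gold = 0.42; (b) c_gold ≈ 1.55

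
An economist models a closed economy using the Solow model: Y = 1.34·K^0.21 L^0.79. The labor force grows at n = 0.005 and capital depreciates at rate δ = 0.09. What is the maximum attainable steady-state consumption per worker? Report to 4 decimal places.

Break-even investment rate: n + δ = 0.005 + 0.09 = 0.095.
Golden rule sets MPK = n+δ: 0.21·1.34·k^(0.21−1) = 0.095, so k_gold = (0.21·1.34/0.095)^(1/0.79) ≈ 3.9533.
y_gold = 1.34·3.9533^0.21 ≈ 1.7884.
c_gold = y_gold − (n+δ)·k_gold = 1.7884 − 0.095·3.9533 ≈ 1.4128.

c_gold ≈ 1.4128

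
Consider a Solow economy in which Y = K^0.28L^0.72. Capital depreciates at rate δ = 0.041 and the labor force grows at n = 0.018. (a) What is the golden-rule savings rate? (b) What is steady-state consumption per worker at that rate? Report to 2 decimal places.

(a) s_gold = 0.28; (b) c_gold ≈ 1.32

Capital per worker breaks even when investment replaces (n + δ)·k; here n + δ = 0.059.
For Cobb-Douglas, s_gold equals capital's share: s_gold = 0.28.
Setting f'(k) = n+δ gives 0.28·k^(0.28−1) = 0.059, hence k_gold = (0.28/0.059)^(1/0.72) ≈ 8.6959.
y_gold = 8.6959^0.28 ≈ 1.8323; c_gold = (1−0.28)·y_gold ≈ 1.3193.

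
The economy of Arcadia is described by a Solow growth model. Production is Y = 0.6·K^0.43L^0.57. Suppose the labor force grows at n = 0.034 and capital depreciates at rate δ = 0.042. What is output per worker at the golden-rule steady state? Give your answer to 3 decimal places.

n + δ = 0.034 + 0.042 = 0.076.
Maximizing c = f(k) − (n+δ)·k gives f'(k) = n+δ, i.e. 0.43·0.6·k^(0.43−1) = 0.076, so k_gold = (0.43·0.6/0.076)^(1/0.57) ≈ 8.5357.
Output: y_gold = 0.6·k_gold^0.43 = 0.6·8.5357^0.43 ≈ 1.5086.

y_gold ≈ 1.509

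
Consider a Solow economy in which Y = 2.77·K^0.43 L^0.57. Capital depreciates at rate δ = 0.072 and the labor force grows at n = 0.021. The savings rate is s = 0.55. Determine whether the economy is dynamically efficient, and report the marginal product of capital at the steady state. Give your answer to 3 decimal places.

n + δ = 0.021 + 0.072 = 0.093.
Steady-state k*: s·A·k^0.43 = 0.093·k gives k* = (0.55·2.77/0.093)^(1/0.57) ≈ 135.0378.
MPK = 0.43·2.77·135.0378^(-0.57) ≈ 0.0727.
MPK < n+δ = 0.093, so the economy is dynamically inefficient (over-saving).

dynamically inefficient; MPK ≈ 0.073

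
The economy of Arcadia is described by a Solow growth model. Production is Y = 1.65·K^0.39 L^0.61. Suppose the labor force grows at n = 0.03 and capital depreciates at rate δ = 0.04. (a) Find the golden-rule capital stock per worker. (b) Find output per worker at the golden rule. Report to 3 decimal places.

Break-even investment rate: n + δ = 0.03 + 0.04 = 0.07.
Golden rule sets MPK = n+δ: 0.39·1.65·k^(0.39−1) = 0.07, so k_gold = (0.39·1.65/0.07)^(1/0.61) ≈ 37.9688.
y_gold = 1.65·37.9688^0.39 ≈ 6.8149.

(a) k_gold ≈ 37.969; (b) y_gold ≈ 6.815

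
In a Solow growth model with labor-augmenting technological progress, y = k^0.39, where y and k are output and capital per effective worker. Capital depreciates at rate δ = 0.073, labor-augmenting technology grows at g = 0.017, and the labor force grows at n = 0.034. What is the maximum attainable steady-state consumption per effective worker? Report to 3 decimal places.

c_gold ≈ 1.269

n + g + δ = 0.034 + 0.017 + 0.073 = 0.124.
Maximizing c = f(k) − (n+g+δ)·k gives f'(k) = n+g+δ, i.e. 0.39·k^(0.39−1) = 0.124, so k_gold = (0.39/0.124)^(1/0.61) ≈ 6.5435.
y_gold = 6.5435^0.39 ≈ 2.0805.
c_gold = y_gold − (n+g+δ)·k_gold = 2.0805 − 0.124·6.5435 ≈ 1.2691.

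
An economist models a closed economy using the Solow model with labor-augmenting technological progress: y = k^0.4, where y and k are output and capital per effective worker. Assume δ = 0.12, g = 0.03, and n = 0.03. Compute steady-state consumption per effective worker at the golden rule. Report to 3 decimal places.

Break-even investment rate: n + g + δ = 0.03 + 0.03 + 0.12 = 0.18.
Maximizing c = f(k) − (n+g+δ)·k gives f'(k) = n+g+δ, i.e. 0.4·k^(0.4−1) = 0.18, so k_gold = (0.4/0.18)^(1/0.6) ≈ 3.7842.
y_gold = 3.7842^0.4 ≈ 1.7029.
c_gold = y_gold − (n+g+δ)·k_gold = 1.7029 − 0.18·3.7842 ≈ 1.0217.

c_gold ≈ 1.022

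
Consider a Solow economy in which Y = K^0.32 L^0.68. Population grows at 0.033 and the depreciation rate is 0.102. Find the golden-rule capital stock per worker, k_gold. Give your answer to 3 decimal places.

k_gold ≈ 3.558

Break-even investment rate: n + δ = 0.033 + 0.102 = 0.135.
Setting f'(k) = n+δ gives 0.32·k^(0.32−1) = 0.135, hence k_gold = (0.32/0.135)^(1/0.68) ≈ 3.5580.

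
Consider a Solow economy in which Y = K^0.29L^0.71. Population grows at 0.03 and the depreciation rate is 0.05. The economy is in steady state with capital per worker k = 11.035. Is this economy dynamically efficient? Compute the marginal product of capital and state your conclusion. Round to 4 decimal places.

The effective depreciation rate is n + δ = 0.03 + 0.05 = 0.08.
MPK = 0.29·k^(0.29−1) = 0.29·11.035^(-0.71) ≈ 0.0527.
MPK < 0.08, so the economy is dynamically inefficient (over-saving).

dynamically inefficient; MPK ≈ 0.0527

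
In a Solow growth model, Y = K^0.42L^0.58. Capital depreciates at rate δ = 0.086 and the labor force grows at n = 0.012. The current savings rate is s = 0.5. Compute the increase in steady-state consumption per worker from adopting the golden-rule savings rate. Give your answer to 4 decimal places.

Break-even investment rate: n + δ = 0.012 + 0.086 = 0.098.
Current steady state (s = 0.5): k* = (0.5/0.098)^(1/0.58) ≈ 16.6054, y* = 16.6054^0.42 ≈ 3.2546, c* = (1−0.5)·3.2546 ≈ 1.6273.
At the golden rule the marginal product of capital equals n+δ: 0.42·k^(0.42−1) = 0.098. Solving, k_gold = (0.42/0.098)^(1/0.58) ≈ 12.2941.
y_gold = 12.2941^0.42 ≈ 2.8686, c_gold = y_gold − 0.098·k_gold ≈ 1.6638.
Gain: Δc = 1.6638 − 1.6273 ≈ 0.0365.

Δc ≈ 0.0365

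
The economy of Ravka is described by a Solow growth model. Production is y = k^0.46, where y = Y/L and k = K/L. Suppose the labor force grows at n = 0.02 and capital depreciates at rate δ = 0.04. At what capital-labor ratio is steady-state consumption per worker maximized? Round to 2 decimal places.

k_gold ≈ 43.47

Break-even investment rate: n + δ = 0.02 + 0.04 = 0.06.
Setting f'(k) = n+δ gives 0.46·k^(0.46−1) = 0.06, hence k_gold = (0.46/0.06)^(1/0.54) ≈ 43.4671.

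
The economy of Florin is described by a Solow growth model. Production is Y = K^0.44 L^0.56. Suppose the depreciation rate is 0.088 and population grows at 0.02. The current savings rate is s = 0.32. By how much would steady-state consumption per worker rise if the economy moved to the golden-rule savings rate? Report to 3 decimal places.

Δc ≈ 0.092

Capital per worker breaks even when investment replaces (n + δ)·k; here n + δ = 0.108.
Current steady state (s = 0.32): k* = (0.32/0.108)^(1/0.56) ≈ 6.9561, y* = 6.9561^0.44 ≈ 2.3477, c* = (1−0.32)·2.3477 ≈ 1.5964.
Maximizing c = f(k) − (n+δ)·k gives f'(k) = n+δ, i.e. 0.44·k^(0.44−1) = 0.108, so k_gold = (0.44/0.108)^(1/0.56) ≈ 12.2839.
y_gold = 12.2839^0.44 ≈ 3.0151, c_gold = y_gold − 0.108·k_gold ≈ 1.6885.
Gain: Δc = 1.6885 − 1.5964 ≈ 0.0920.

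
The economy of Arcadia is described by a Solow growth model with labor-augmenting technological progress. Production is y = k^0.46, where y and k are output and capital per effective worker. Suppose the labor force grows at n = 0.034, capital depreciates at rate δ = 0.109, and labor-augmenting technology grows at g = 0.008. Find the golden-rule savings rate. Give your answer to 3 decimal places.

Capital per effective worker breaks even when investment replaces (n + g + δ)·k; here n + g + δ = 0.151.
At the golden rule MPK = n+g+δ, and in any Cobb-Douglas steady state s = (n+g+δ)·k/y = MPK·k/y = capital's share 0.46.

s_gold = 0.460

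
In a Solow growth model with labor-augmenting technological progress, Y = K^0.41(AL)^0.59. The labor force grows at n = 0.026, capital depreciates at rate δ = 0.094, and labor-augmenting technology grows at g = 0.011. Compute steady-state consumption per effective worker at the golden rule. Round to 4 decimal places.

c_gold ≈ 1.3037

Capital per effective worker breaks even when investment replaces (n + g + δ)·k; here n + g + δ = 0.131.
Maximizing c = f(k) − (n+g+δ)·k gives f'(k) = n+g+δ, i.e. 0.41·k^(0.41−1) = 0.131, so k_gold = (0.41/0.131)^(1/0.59) ≈ 6.9159.
y_gold = 6.9159^0.41 ≈ 2.2097.
c_gold = y_gold − (n+g+δ)·k_gold = 2.2097 − 0.131·6.9159 ≈ 1.3037.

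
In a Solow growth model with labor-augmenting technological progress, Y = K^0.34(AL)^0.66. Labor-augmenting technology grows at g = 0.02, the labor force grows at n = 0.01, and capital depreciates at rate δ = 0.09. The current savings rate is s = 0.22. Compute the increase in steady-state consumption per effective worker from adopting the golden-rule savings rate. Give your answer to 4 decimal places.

Δc ≈ 0.0627

The effective depreciation rate is n + g + δ = 0.01 + 0.02 + 0.09 = 0.12.
Current steady state (s = 0.22): k* = (0.22/0.12)^(1/0.66) ≈ 2.5052, y* = 2.5052^0.34 ≈ 1.3665, c* = (1−0.22)·1.3665 ≈ 1.0659.
At the golden rule the marginal product of capital equals n+g+δ: 0.34·k^(0.34−1) = 0.12. Solving, k_gold = (0.34/0.12)^(1/0.66) ≈ 4.8451.
y_gold = 4.8451^0.34 ≈ 1.7100, c_gold = y_gold − 0.12·k_gold ≈ 1.1286.
Gain: Δc = 1.1286 − 1.0659 ≈ 0.0627.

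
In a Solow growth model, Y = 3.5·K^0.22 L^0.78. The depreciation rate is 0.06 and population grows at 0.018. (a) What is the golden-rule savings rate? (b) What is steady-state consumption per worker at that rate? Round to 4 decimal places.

Capital per worker breaks even when investment replaces (n + δ)·k; here n + δ = 0.078.
For Cobb-Douglas, s_gold equals capital's share: s_gold = 0.22.
Maximizing c = f(k) − (n+δ)·k gives f'(k) = n+δ, i.e. 0.22·3.5·k^(0.22−1) = 0.078, so k_gold = (0.22·3.5/0.078)^(1/0.78) ≈ 18.8307.
y_gold = 3.5·18.8307^0.22 ≈ 6.6763; c_gold = (1−0.22)·y_gold ≈ 5.2075.

(a) s_gold = 0.2200; (b) c_gold ≈ 5.2075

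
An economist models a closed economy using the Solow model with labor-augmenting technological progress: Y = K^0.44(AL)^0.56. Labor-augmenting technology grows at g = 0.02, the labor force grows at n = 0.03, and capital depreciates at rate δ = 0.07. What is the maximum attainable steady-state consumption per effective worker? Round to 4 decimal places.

Capital per effective worker breaks even when investment replaces (n + g + δ)·k; here n + g + δ = 0.12.
Maximizing c = f(k) − (n+g+δ)·k gives f'(k) = n+g+δ, i.e. 0.44·k^(0.44−1) = 0.12, so k_gold = (0.44/0.12)^(1/0.56) ≈ 10.1772.
y_gold = 10.1772^0.44 ≈ 2.7756.
c_gold = y_gold − (n+g+δ)·k_gold = 2.7756 − 0.12·10.1772 ≈ 1.5543.

c_gold ≈ 1.5543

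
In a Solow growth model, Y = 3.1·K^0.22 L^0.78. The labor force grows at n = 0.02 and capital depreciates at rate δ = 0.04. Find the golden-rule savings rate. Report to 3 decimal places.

The effective depreciation rate is n + δ = 0.02 + 0.04 = 0.06.
At the golden rule MPK = n+δ, and in any Cobb-Douglas steady state s = (n+δ)·k/y = MPK·k/y = capital's share 0.22.

s_gold = 0.220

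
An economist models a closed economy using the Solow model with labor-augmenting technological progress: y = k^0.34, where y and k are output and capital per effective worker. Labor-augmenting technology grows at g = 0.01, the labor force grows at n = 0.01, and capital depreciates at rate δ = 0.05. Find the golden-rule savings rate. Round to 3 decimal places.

s_gold = 0.340

n + g + δ = 0.01 + 0.01 + 0.05 = 0.07.
At the golden rule MPK = n+g+δ, and in any Cobb-Douglas steady state s = (n+g+δ)·k/y = MPK·k/y = capital's share 0.34.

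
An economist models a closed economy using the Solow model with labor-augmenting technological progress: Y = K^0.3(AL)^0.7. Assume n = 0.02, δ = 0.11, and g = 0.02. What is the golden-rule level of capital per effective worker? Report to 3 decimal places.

k_gold ≈ 2.692

Break-even investment rate: n + g + δ = 0.02 + 0.02 + 0.11 = 0.15.
Setting f'(k) = n+g+δ gives 0.3·k^(0.3−1) = 0.15, hence k_gold = (0.3/0.15)^(1/0.7) ≈ 2.6918.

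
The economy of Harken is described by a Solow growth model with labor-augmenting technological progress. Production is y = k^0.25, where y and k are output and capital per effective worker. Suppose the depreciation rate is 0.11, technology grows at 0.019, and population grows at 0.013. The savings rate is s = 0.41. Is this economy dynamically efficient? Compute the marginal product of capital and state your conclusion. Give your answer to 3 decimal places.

Capital per effective worker breaks even when investment replaces (n + g + δ)·k; here n + g + δ = 0.142.
Steady-state k*: s·k^0.25 = 0.142·k gives k* = (0.41/0.142)^(1/0.75) ≈ 4.1114.
MPK = 0.25·4.1114^(-0.75) ≈ 0.0866.
MPK < n+g+δ = 0.142, so the economy is dynamically inefficient (over-saving).

dynamically inefficient; MPK ≈ 0.087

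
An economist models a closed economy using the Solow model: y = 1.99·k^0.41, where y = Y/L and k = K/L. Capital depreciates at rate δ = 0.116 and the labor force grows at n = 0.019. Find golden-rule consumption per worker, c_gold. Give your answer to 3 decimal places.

Capital per worker breaks even when investment replaces (n + δ)·k; here n + δ = 0.135.
Setting f'(k) = n+δ gives 0.41·1.99·k^(0.41−1) = 0.135, hence k_gold = (0.41·1.99/0.135)^(1/0.59) ≈ 21.0981.
y_gold = 1.99·21.0981^0.41 ≈ 6.9469.
c_gold = y_gold − (n+δ)·k_gold = 6.9469 − 0.135·21.0981 ≈ 4.0987.

c_gold ≈ 4.099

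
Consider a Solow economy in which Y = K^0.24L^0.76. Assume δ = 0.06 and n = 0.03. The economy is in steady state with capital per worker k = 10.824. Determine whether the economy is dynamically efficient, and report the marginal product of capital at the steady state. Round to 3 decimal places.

dynamically inefficient; MPK ≈ 0.039

Capital per worker breaks even when investment replaces (n + δ)·k; here n + δ = 0.09.
MPK = 0.24·k^(0.24−1) = 0.24·10.824^(-0.76) ≈ 0.0393.
MPK < 0.09, so the economy is dynamically inefficient (over-saving).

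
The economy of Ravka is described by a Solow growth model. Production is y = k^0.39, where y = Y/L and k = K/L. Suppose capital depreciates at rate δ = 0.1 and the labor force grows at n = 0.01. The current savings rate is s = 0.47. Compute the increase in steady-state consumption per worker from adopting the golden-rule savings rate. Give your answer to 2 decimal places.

Break-even investment rate: n + δ = 0.01 + 0.1 = 0.11.
Current steady state (s = 0.47): k* = (0.47/0.11)^(1/0.61) ≈ 10.8129, y* = 10.8129^0.39 ≈ 2.5307, c* = (1−0.47)·2.5307 ≈ 1.3413.
Golden rule sets MPK = n+δ: 0.39·k^(0.39−1) = 0.11, so k_gold = (0.39/0.11)^(1/0.61) ≈ 7.9635.
y_gold = 7.9635^0.39 ≈ 2.2461, c_gold = y_gold − 0.11·k_gold ≈ 1.3701.
Gain: Δc = 1.3701 − 1.3413 ≈ 0.0289.

Δc ≈ 0.03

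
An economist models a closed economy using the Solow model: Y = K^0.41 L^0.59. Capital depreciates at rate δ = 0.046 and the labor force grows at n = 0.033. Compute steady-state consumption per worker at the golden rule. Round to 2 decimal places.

c_gold ≈ 1.85

Capital per worker breaks even when investment replaces (n + δ)·k; here n + δ = 0.079.
At the golden rule the marginal product of capital equals n+δ: 0.41·k^(0.41−1) = 0.079. Solving, k_gold = (0.41/0.079)^(1/0.59) ≈ 16.2978.
y_gold = 16.2978^0.41 ≈ 3.1403.
c_gold = y_gold − (n+δ)·k_gold = 3.1403 − 0.079·16.2978 ≈ 1.8528.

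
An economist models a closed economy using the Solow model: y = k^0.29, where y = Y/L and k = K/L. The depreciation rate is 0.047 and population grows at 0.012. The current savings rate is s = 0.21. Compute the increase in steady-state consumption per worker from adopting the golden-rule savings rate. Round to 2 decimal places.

Δc ≈ 0.03

n + δ = 0.012 + 0.047 = 0.059.
Current steady state (s = 0.21): k* = (0.21/0.059)^(1/0.71) ≈ 5.9782, y* = 5.9782^0.29 ≈ 1.6796, c* = (1−0.21)·1.6796 ≈ 1.3269.
At the golden rule the marginal product of capital equals n+δ: 0.29·k^(0.29−1) = 0.059. Solving, k_gold = (0.29/0.059)^(1/0.71) ≈ 9.4191.
y_gold = 9.4191^0.29 ≈ 1.9163, c_gold = y_gold − 0.059·k_gold ≈ 1.3606.
Gain: Δc = 1.3606 − 1.3269 ≈ 0.0337.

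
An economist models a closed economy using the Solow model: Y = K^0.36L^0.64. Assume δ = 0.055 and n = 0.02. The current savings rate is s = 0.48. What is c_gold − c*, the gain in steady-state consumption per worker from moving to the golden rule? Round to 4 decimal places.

n + δ = 0.02 + 0.055 = 0.075.
Current steady state (s = 0.48): k* = (0.48/0.075)^(1/0.64) ≈ 18.1826, y* = 18.1826^0.36 ≈ 2.8410, c* = (1−0.48)·2.8410 ≈ 1.4773.
At the golden rule the marginal product of capital equals n+δ: 0.36·k^(0.36−1) = 0.075. Solving, k_gold = (0.36/0.075)^(1/0.64) ≈ 11.5995.
y_gold = 11.5995^0.36 ≈ 2.4166, c_gold = y_gold − 0.075·k_gold ≈ 1.5466.
Gain: Δc = 1.5466 − 1.4773 ≈ 0.0693.

Δc ≈ 0.0693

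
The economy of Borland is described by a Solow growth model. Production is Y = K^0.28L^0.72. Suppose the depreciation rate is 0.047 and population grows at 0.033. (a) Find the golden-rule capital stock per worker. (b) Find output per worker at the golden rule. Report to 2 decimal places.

n + δ = 0.033 + 0.047 = 0.08.
At the golden rule the marginal product of capital equals n+δ: 0.28·k^(0.28−1) = 0.08. Solving, k_gold = (0.28/0.08)^(1/0.72) ≈ 5.6971.
y_gold = 5.6971^0.28 ≈ 1.6277.

(a) k_gold ≈ 5.70; (b) y_gold ≈ 1.63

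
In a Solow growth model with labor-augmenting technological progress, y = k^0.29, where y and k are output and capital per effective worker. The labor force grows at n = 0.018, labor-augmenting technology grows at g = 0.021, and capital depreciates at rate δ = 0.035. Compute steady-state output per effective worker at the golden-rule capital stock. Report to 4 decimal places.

y_gold ≈ 1.7469

Capital per effective worker breaks even when investment replaces (n + g + δ)·k; here n + g + δ = 0.074.
Golden rule sets MPK = n+g+δ: 0.29·k^(0.29−1) = 0.074, so k_gold = (0.29/0.074)^(1/0.71) ≈ 6.8461.
Output: y_gold = k_gold^0.29 = 6.8461^0.29 ≈ 1.7469.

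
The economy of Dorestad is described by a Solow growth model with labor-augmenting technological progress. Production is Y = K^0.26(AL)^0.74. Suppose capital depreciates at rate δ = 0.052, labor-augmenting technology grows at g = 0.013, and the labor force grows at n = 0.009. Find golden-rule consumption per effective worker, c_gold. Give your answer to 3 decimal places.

c_gold ≈ 1.151

The effective depreciation rate is n + g + δ = 0.009 + 0.013 + 0.052 = 0.074.
At the golden rule the marginal product of capital equals n+g+δ: 0.26·k^(0.26−1) = 0.074. Solving, k_gold = (0.26/0.074)^(1/0.74) ≈ 5.4637.
y_gold = 5.4637^0.26 ≈ 1.5551.
c_gold = y_gold − (n+g+δ)·k_gold = 1.5551 − 0.074·5.4637 ≈ 1.1507.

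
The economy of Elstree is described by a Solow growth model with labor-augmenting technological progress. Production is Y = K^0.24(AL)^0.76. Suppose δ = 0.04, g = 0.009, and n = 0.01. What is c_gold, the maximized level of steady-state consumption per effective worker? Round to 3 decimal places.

c_gold ≈ 1.184

The effective depreciation rate is n + g + δ = 0.01 + 0.009 + 0.04 = 0.059.
Setting f'(k) = n+g+δ gives 0.24·k^(0.24−1) = 0.059, hence k_gold = (0.24/0.059)^(1/0.76) ≈ 6.3356.
y_gold = 6.3356^0.24 ≈ 1.5575.
c_gold = y_gold − (n+g+δ)·k_gold = 1.5575 − 0.059·6.3356 ≈ 1.1837.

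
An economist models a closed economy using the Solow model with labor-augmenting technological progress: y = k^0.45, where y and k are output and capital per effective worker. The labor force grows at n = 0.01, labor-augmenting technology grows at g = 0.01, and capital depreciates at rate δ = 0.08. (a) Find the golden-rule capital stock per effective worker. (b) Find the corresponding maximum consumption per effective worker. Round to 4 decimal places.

(a) k_gold ≈ 15.4049; (b) c_gold ≈ 1.8828

n + g + δ = 0.01 + 0.01 + 0.08 = 0.1.
Maximizing c = f(k) − (n+g+δ)·k gives f'(k) = n+g+δ, i.e. 0.45·k^(0.45−1) = 0.1, so k_gold = (0.45/0.1)^(1/0.55) ≈ 15.4049.
y_gold = 15.4049^0.45 ≈ 3.4233; c_gold = y_gold − 0.1·k_gold ≈ 1.8828.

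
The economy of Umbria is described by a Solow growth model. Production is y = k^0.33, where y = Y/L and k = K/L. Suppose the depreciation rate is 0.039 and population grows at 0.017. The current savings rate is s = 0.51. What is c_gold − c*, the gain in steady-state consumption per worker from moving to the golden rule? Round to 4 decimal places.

Break-even investment rate: n + δ = 0.017 + 0.039 = 0.056.
Current steady state (s = 0.51): k* = (0.51/0.056)^(1/0.67) ≈ 27.0342, y* = 27.0342^0.33 ≈ 2.9685, c* = (1−0.51)·2.9685 ≈ 1.4545.
Maximizing c = f(k) − (n+δ)·k gives f'(k) = n+δ, i.e. 0.33·k^(0.33−1) = 0.056, so k_gold = (0.33/0.056)^(1/0.67) ≈ 14.1169.
y_gold = 14.1169^0.33 ≈ 2.3956, c_gold = y_gold − 0.056·k_gold ≈ 1.6051.
Gain: Δc = 1.6051 − 1.4545 ≈ 0.1505.

Δc ≈ 0.1505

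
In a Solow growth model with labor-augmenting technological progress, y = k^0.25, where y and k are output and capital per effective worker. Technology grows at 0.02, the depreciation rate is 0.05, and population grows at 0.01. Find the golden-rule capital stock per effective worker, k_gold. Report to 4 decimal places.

n + g + δ = 0.01 + 0.02 + 0.05 = 0.08.
Maximizing c = f(k) − (n+g+δ)·k gives f'(k) = n+g+δ, i.e. 0.25·k^(0.25−1) = 0.08, so k_gold = (0.25/0.08)^(1/0.75) ≈ 4.5688.

k_gold ≈ 4.5688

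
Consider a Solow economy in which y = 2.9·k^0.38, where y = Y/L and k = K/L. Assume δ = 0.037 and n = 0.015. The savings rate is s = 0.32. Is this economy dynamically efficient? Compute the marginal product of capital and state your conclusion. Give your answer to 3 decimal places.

dynamically efficient; MPK ≈ 0.062

Capital per worker breaks even when investment replaces (n + δ)·k; here n + δ = 0.052.
Steady-state k*: s·A·k^0.38 = 0.052·k gives k* = (0.32·2.9/0.052)^(1/0.62) ≈ 104.3807.
MPK = 0.38·2.9·104.3807^(-0.62) ≈ 0.0617.
MPK > n+δ = 0.052, so the economy is dynamically efficient (under-saving).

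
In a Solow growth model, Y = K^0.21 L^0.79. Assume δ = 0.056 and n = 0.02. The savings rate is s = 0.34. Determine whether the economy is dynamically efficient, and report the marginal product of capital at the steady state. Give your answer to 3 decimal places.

dynamically inefficient; MPK ≈ 0.047

The effective depreciation rate is n + δ = 0.02 + 0.056 = 0.076.
Steady-state k*: s·k^0.21 = 0.076·k gives k* = (0.34/0.076)^(1/0.79) ≈ 6.6623.
MPK = 0.21·6.6623^(-0.79) ≈ 0.0469.
MPK < n+δ = 0.076, so the economy is dynamically inefficient (over-saving).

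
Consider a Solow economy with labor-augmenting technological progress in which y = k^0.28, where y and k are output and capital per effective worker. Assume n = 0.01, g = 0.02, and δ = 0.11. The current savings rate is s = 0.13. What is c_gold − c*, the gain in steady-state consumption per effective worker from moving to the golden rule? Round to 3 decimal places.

Capital per effective worker breaks even when investment replaces (n + g + δ)·k; here n + g + δ = 0.14.
Current steady state (s = 0.13): k* = (0.13/0.14)^(1/0.72) ≈ 0.9022, y* = 0.9022^0.28 ≈ 0.9716, c* = (1−0.13)·0.9716 ≈ 0.8453.
Setting f'(k) = n+g+δ gives 0.28·k^(0.28−1) = 0.14, hence k_gold = (0.28/0.14)^(1/0.72) ≈ 2.6188.
y_gold = 2.6188^0.28 ≈ 1.3094, c_gold = y_gold − 0.14·k_gold ≈ 0.9428.
Gain: Δc = 0.9428 − 0.8453 ≈ 0.0975.

Δc ≈ 0.097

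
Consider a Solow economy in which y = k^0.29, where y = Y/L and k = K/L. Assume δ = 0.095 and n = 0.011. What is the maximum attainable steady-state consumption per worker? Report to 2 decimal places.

c_gold ≈ 1.07

n + δ = 0.011 + 0.095 = 0.106.
Maximizing c = f(k) − (n+δ)·k gives f'(k) = n+δ, i.e. 0.29·k^(0.29−1) = 0.106, so k_gold = (0.29/0.106)^(1/0.71) ≈ 4.1269.
y_gold = 4.1269^0.29 ≈ 1.5084.
c_gold = y_gold − (n+δ)·k_gold = 1.5084 − 0.106·4.1269 ≈ 1.0710.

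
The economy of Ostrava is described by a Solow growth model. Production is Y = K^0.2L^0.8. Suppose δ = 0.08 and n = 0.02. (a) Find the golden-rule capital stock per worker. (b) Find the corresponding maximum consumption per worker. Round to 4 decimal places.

(a) k_gold ≈ 2.3784; (b) c_gold ≈ 0.9514

n + δ = 0.02 + 0.08 = 0.1.
Golden rule sets MPK = n+δ: 0.2·k^(0.2−1) = 0.1, so k_gold = (0.2/0.1)^(1/0.8) ≈ 2.3784.
y_gold = 2.3784^0.2 ≈ 1.1892; c_gold = y_gold − 0.1·k_gold ≈ 0.9514.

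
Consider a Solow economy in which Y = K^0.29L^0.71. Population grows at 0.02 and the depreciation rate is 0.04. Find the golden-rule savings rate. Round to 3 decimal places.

Capital per worker breaks even when investment replaces (n + δ)·k; here n + δ = 0.06.
At the golden rule MPK = n+δ, and in any Cobb-Douglas steady state s = (n+δ)·k/y = MPK·k/y = capital's share 0.29.

s_gold = 0.290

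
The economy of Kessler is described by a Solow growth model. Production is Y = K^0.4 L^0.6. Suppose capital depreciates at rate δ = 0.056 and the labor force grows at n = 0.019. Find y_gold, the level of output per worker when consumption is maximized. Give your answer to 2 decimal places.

y_gold ≈ 3.05

Break-even investment rate: n + δ = 0.019 + 0.056 = 0.075.
Golden rule sets MPK = n+δ: 0.4·k^(0.4−1) = 0.075, so k_gold = (0.4/0.075)^(1/0.6) ≈ 16.2804.
Output: y_gold = k_gold^0.4 = 16.2804^0.4 ≈ 3.0526.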